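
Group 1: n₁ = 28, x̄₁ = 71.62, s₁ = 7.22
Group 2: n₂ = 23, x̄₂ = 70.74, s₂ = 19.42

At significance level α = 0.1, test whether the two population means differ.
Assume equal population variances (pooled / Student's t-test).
Student's two-sample t-test (equal variances):
H₀: μ₁ = μ₂
H₁: μ₁ ≠ μ₂
df = n₁ + n₂ - 2 = 49
Pooled variance s_p² = [(n₁-1)s₁² + (n₂-1)s₂²] / (n₁ + n₂ - 2) = [(27)(7.22²) + (22)(19.42²)] / 49 = 198.0504
SE = √(s_p²(1/n₁ + 1/n₂)) = √(198.0504 × (1/28 + 1/23)) = 3.9603
t = (x̄₁ - x̄₂) / SE = (71.62 - 70.74) / 3.9603 = 0.88 / 3.9603 = 0.222
p-value = 0.8251

Since p-value > α = 0.1, we fail to reject H₀.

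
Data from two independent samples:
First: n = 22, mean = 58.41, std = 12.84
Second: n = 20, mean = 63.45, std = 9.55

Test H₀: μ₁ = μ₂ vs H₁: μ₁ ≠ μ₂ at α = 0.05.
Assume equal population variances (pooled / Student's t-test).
Student's two-sample t-test (equal variances):
H₀: μ₁ = μ₂
H₁: μ₁ ≠ μ₂
df = n₁ + n₂ - 2 = 40
Pooled variance s_p² = [(n₁-1)s₁² + (n₂-1)s₂²] / (n₁ + n₂ - 2) = [(21)(12.84²) + (19)(9.55²)] / 40 = 129.8756
SE = √(s_p²(1/n₁ + 1/n₂)) = √(129.8756 × (1/22 + 1/20)) = 3.5210
t = (x̄₁ - x̄₂) / SE = (58.41 - 63.45) / 3.5210 = -5.04 / 3.5210 = -1.431
p-value = 0.1601

Since p-value > α = 0.05, we fail to reject H₀.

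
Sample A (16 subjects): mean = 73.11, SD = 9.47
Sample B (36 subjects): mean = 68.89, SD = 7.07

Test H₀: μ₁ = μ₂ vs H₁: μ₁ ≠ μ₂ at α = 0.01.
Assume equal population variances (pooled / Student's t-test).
Student's two-sample t-test (equal variances):
H₀: μ₁ = μ₂
H₁: μ₁ ≠ μ₂
df = n₁ + n₂ - 2 = 50
Pooled variance s_p² = [(n₁-1)s₁² + (n₂-1)s₂²] / (n₁ + n₂ - 2) = [(15)(9.47²) + (35)(7.07²)] / 50 = 61.8937
SE = √(s_p²(1/n₁ + 1/n₂)) = √(61.8937 × (1/16 + 1/36)) = 2.3638
t = (x̄₁ - x̄₂) / SE = (73.11 - 68.89) / 2.3638 = 4.22 / 2.3638 = 1.785
p-value = 0.0803

Since p-value > α = 0.01, we fail to reject H₀.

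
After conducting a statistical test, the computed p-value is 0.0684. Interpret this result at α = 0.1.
Since p = 0.0684 < α = 0.1, reject H₀.
There is sufficient evidence to reject the null hypothesis; the result is statistically significant at the 0.1 level.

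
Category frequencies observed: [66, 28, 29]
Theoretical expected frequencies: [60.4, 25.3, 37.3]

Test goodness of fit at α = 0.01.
Chi-square goodness of fit test:
H₀: observed counts match expected distribution
H₁: observed counts differ from expected distribution
df = k - 1 = 2
χ² = Σ(O - E)²/E
   = (66 - 60.4)²/60.4 + (28 - 25.3)²/25.3 + (29 - 37.3)²/37.3
   = 0.519 + 0.288 + 1.847
   = 2.65
p-value = 0.2652

Since p-value > α = 0.01, we fail to reject H₀.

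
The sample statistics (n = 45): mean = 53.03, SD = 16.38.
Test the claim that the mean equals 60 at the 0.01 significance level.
One-sample t-test:
H₀: μ = 60
H₁: μ ≠ 60
df = n - 1 = 44
t = (x̄ - μ₀) / (s/√n) = (53.03 - 60) / (16.38/√45) = -2.854
p-value = 0.0066

Since p-value < α = 0.01, we reject H₀.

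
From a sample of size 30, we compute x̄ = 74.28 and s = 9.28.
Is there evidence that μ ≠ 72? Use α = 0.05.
One-sample t-test:
H₀: μ = 72
H₁: μ ≠ 72
df = n - 1 = 29
t = (x̄ - μ₀) / (s/√n) = (74.28 - 72) / (9.28/√30) = 1.346
p-value = 0.1888

Since p-value > α = 0.05, we fail to reject H₀.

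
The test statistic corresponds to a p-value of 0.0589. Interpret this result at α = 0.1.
Since p = 0.0589 < α = 0.1, reject H₀.
There is sufficient evidence to reject the null hypothesis; the result is statistically significant at the 0.1 level.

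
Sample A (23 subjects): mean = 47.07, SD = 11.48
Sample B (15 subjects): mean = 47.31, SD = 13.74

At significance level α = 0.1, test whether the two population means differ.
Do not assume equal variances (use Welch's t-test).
Welch's two-sample t-test:
H₀: μ₁ = μ₂
H₁: μ₁ ≠ μ₂
s₁²/n₁ = 11.48²/23 = 5.7300,  s₂²/n₂ = 13.74²/15 = 12.5858
SE = √(s₁²/n₁ + s₂²/n₂) = √(5.7300 + 12.5858) = 4.2797
df (Welch-Satterthwaite) = (s₁²/n₁ + s₂²/n₂)² / [(s₁²/n₁)²/(n₁-1) + (s₂²/n₂)²/(n₂-1)] ≈ 26.19
t = (x̄₁ - x̄₂) / SE = (47.07 - 47.31) / 4.2797 = -0.24 / 4.2797 = -0.056
p-value = 0.9557

Since p-value > α = 0.1, we fail to reject H₀.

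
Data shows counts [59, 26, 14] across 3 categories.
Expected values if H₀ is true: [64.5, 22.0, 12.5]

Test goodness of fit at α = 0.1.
Chi-square goodness of fit test:
H₀: observed counts match expected distribution
H₁: observed counts differ from expected distribution
df = k - 1 = 2
χ² = Σ(O - E)²/E
   = (59 - 64.5)²/64.5 + (26 - 22.0)²/22.0 + (14 - 12.5)²/12.5
   = 0.469 + 0.727 + 0.180
   = 1.38
p-value = 0.5025

Since p-value > α = 0.1, we fail to reject H₀.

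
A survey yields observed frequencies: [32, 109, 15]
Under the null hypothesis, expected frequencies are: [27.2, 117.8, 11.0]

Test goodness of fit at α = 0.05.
Chi-square goodness of fit test:
H₀: observed counts match expected distribution
H₁: observed counts differ from expected distribution
df = k - 1 = 2
χ² = Σ(O - E)²/E
   = (32 - 27.2)²/27.2 + (109 - 117.8)²/117.8 + (15 - 11.0)²/11.0
   = 0.847 + 0.657 + 1.455
   = 2.96
p-value = 0.2278

Since p-value > α = 0.05, we fail to reject H₀.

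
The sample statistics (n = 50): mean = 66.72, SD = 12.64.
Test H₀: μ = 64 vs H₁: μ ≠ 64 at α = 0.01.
One-sample t-test:
H₀: μ = 64
H₁: μ ≠ 64
df = n - 1 = 49
t = (x̄ - μ₀) / (s/√n) = (66.72 - 64) / (12.64/√50) = 1.522
p-value = 0.1345

Since p-value > α = 0.01, we fail to reject H₀.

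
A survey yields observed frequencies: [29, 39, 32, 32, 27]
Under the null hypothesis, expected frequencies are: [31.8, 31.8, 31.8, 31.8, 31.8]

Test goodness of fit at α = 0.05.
Chi-square goodness of fit test:
H₀: observed counts match expected distribution
H₁: observed counts differ from expected distribution
df = k - 1 = 4
χ² = Σ(O - E)²/E
   = (29 - 31.8)²/31.8 + (39 - 31.8)²/31.8 + (32 - 31.8)²/31.8 + (32 - 31.8)²/31.8 + (27 - 31.8)²/31.8
   = 0.247 + 1.630 + 0.001 + 0.001 + 0.725
   = 2.60
p-value = 0.6262

Since p-value > α = 0.05, we fail to reject H₀.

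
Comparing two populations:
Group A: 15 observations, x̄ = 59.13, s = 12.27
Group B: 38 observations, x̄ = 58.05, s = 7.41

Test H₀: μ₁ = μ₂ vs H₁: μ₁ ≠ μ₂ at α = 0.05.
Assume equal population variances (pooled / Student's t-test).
Student's two-sample t-test (equal variances):
H₀: μ₁ = μ₂
H₁: μ₁ ≠ μ₂
df = n₁ + n₂ - 2 = 51
Pooled variance s_p² = [(n₁-1)s₁² + (n₂-1)s₂²] / (n₁ + n₂ - 2) = [(14)(12.27²) + (37)(7.41²)] / 51 = 81.1635
SE = √(s_p²(1/n₁ + 1/n₂)) = √(81.1635 × (1/15 + 1/38)) = 2.7471
t = (x̄₁ - x̄₂) / SE = (59.13 - 58.05) / 2.7471 = 1.08 / 2.7471 = 0.393
p-value = 0.6959

Since p-value > α = 0.05, we fail to reject H₀.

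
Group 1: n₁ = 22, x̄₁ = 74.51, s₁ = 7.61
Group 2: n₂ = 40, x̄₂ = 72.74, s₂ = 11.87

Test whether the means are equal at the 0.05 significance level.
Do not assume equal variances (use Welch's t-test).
Welch's two-sample t-test:
H₀: μ₁ = μ₂
H₁: μ₁ ≠ μ₂
s₁²/n₁ = 7.61²/22 = 2.6324,  s₂²/n₂ = 11.87²/40 = 3.5224
SE = √(s₁²/n₁ + s₂²/n₂) = √(2.6324 + 3.5224) = 2.4809
df (Welch-Satterthwaite) = (s₁²/n₁ + s₂²/n₂)² / [(s₁²/n₁)²/(n₁-1) + (s₂²/n₂)²/(n₂-1)] ≈ 58.45
t = (x̄₁ - x̄₂) / SE = (74.51 - 72.74) / 2.4809 = 1.77 / 2.4809 = 0.713
p-value = 0.4784

Since p-value > α = 0.05, we fail to reject H₀.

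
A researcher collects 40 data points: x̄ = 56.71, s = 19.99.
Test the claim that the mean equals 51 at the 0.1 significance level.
One-sample t-test:
H₀: μ = 51
H₁: μ ≠ 51
df = n - 1 = 39
t = (x̄ - μ₀) / (s/√n) = (56.71 - 51) / (19.99/√40) = 1.807
p-value = 0.0786

Since p-value < α = 0.1, we reject H₀.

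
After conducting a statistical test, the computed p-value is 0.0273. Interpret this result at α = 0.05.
Since p = 0.0273 < α = 0.05, reject H₀.
There is sufficient evidence to reject the null hypothesis; the result is statistically significant at the 0.05 level.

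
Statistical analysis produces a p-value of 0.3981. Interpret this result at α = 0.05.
Since p = 0.3981 > α = 0.05, fail to reject H₀.
There is insufficient evidence to reject the null hypothesis; the result is not statistically significant at the 0.05 level.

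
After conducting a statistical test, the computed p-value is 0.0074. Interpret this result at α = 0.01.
Since p = 0.0074 < α = 0.01, reject H₀.
There is sufficient evidence to reject the null hypothesis; the result is statistically significant at the 0.01 level.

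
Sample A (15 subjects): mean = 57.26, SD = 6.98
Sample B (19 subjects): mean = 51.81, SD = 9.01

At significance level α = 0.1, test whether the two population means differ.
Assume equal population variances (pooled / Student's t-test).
Student's two-sample t-test (equal variances):
H₀: μ₁ = μ₂
H₁: μ₁ ≠ μ₂
df = n₁ + n₂ - 2 = 32
Pooled variance s_p² = [(n₁-1)s₁² + (n₂-1)s₂²] / (n₁ + n₂ - 2) = [(14)(6.98²) + (18)(9.01²)] / 32 = 66.9790
SE = √(s_p²(1/n₁ + 1/n₂)) = √(66.9790 × (1/15 + 1/19)) = 2.8267
t = (x̄₁ - x̄₂) / SE = (57.26 - 51.81) / 2.8267 = 5.45 / 2.8267 = 1.928
p-value = 0.0628

Since p-value < α = 0.1, we reject H₀.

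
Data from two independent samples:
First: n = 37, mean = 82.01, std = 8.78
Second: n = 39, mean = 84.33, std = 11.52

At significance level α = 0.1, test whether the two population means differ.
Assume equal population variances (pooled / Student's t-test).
Student's two-sample t-test (equal variances):
H₀: μ₁ = μ₂
H₁: μ₁ ≠ μ₂
df = n₁ + n₂ - 2 = 74
Pooled variance s_p² = [(n₁-1)s₁² + (n₂-1)s₂²] / (n₁ + n₂ - 2) = [(36)(8.78²) + (38)(11.52²)] / 74 = 105.6510
SE = √(s_p²(1/n₁ + 1/n₂)) = √(105.6510 × (1/37 + 1/39)) = 2.3589
t = (x̄₁ - x̄₂) / SE = (82.01 - 84.33) / 2.3589 = -2.32 / 2.3589 = -0.984
p-value = 0.3286

Since p-value > α = 0.1, we fail to reject H₀.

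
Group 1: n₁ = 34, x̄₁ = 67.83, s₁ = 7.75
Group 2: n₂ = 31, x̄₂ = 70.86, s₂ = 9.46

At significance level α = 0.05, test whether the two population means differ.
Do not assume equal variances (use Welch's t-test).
Welch's two-sample t-test:
H₀: μ₁ = μ₂
H₁: μ₁ ≠ μ₂
s₁²/n₁ = 7.75²/34 = 1.7665,  s₂²/n₂ = 9.46²/31 = 2.8868
SE = √(s₁²/n₁ + s₂²/n₂) = √(1.7665 + 2.8868) = 2.1572
df (Welch-Satterthwaite) = (s₁²/n₁ + s₂²/n₂)² / [(s₁²/n₁)²/(n₁-1) + (s₂²/n₂)²/(n₂-1)] ≈ 58.15
t = (x̄₁ - x̄₂) / SE = (67.83 - 70.86) / 2.1572 = -3.03 / 2.1572 = -1.405
p-value = 0.1655

Since p-value > α = 0.05, we fail to reject H₀.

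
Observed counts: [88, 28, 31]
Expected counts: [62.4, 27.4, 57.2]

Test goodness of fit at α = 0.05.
Chi-square goodness of fit test:
H₀: observed counts match expected distribution
H₁: observed counts differ from expected distribution
df = k - 1 = 2
χ² = Σ(O - E)²/E
   = (88 - 62.4)²/62.4 + (28 - 27.4)²/27.4 + (31 - 57.2)²/57.2
   = 10.503 + 0.013 + 12.001
   = 22.52
p-value < 0.0001

Since p-value < α = 0.05, we reject H₀.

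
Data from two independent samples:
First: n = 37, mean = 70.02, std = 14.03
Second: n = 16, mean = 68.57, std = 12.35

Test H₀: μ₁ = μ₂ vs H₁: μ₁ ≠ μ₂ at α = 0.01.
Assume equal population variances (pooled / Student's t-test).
Student's two-sample t-test (equal variances):
H₀: μ₁ = μ₂
H₁: μ₁ ≠ μ₂
df = n₁ + n₂ - 2 = 51
Pooled variance s_p² = [(n₁-1)s₁² + (n₂-1)s₂²] / (n₁ + n₂ - 2) = [(36)(14.03²) + (15)(12.35²)] / 51 = 183.8061
SE = √(s_p²(1/n₁ + 1/n₂)) = √(183.8061 × (1/37 + 1/16)) = 4.0566
t = (x̄₁ - x̄₂) / SE = (70.02 - 68.57) / 4.0566 = 1.45 / 4.0566 = 0.357
p-value = 0.7222

Since p-value > α = 0.01, we fail to reject H₀.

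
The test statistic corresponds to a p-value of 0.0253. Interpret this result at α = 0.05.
Since p = 0.0253 < α = 0.05, reject H₀.
There is sufficient evidence to reject the null hypothesis; the result is statistically significant at the 0.05 level.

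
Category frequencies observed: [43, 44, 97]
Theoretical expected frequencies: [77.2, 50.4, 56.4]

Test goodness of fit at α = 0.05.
Chi-square goodness of fit test:
H₀: observed counts match expected distribution
H₁: observed counts differ from expected distribution
df = k - 1 = 2
χ² = Σ(O - E)²/E
   = (43 - 77.2)²/77.2 + (44 - 50.4)²/50.4 + (97 - 56.4)²/56.4
   = 15.151 + 0.813 + 29.226
   = 45.19
p-value < 0.0001

Since p-value < α = 0.05, we reject H₀.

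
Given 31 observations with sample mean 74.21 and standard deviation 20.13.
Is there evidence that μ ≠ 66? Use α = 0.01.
One-sample t-test:
H₀: μ = 66
H₁: μ ≠ 66
df = n - 1 = 30
t = (x̄ - μ₀) / (s/√n) = (74.21 - 66) / (20.13/√31) = 2.271
p-value = 0.0305

Since p-value > α = 0.01, we fail to reject H₀.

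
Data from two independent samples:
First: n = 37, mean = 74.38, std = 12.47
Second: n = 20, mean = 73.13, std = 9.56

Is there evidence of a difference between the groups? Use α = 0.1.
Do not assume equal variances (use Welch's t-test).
Welch's two-sample t-test:
H₀: μ₁ = μ₂
H₁: μ₁ ≠ μ₂
s₁²/n₁ = 12.47²/37 = 4.2027,  s₂²/n₂ = 9.56²/20 = 4.5697
SE = √(s₁²/n₁ + s₂²/n₂) = √(4.2027 + 4.5697) = 2.9618
df (Welch-Satterthwaite) = (s₁²/n₁ + s₂²/n₂)² / [(s₁²/n₁)²/(n₁-1) + (s₂²/n₂)²/(n₂-1)] ≈ 48.41
t = (x̄₁ - x̄₂) / SE = (74.38 - 73.13) / 2.9618 = 1.25 / 2.9618 = 0.422
p-value = 0.6749

Since p-value > α = 0.1, we fail to reject H₀.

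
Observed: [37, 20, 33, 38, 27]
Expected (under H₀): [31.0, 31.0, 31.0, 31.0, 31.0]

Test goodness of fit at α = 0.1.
Chi-square goodness of fit test:
H₀: observed counts match expected distribution
H₁: observed counts differ from expected distribution
df = k - 1 = 4
χ² = Σ(O - E)²/E
   = (37 - 31.0)²/31.0 + (20 - 31.0)²/31.0 + (33 - 31.0)²/31.0 + (38 - 31.0)²/31.0 + (27 - 31.0)²/31.0
   = 1.161 + 3.903 + 0.129 + 1.581 + 0.516
   = 7.29
p-value = 0.1213

Since p-value > α = 0.1, we fail to reject H₀.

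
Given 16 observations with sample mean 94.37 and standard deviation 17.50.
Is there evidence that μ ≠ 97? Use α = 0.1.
One-sample t-test:
H₀: μ = 97
H₁: μ ≠ 97
df = n - 1 = 15
t = (x̄ - μ₀) / (s/√n) = (94.37 - 97) / (17.50/√16) = -0.601
p-value = 0.5567

Since p-value > α = 0.1, we fail to reject H₀.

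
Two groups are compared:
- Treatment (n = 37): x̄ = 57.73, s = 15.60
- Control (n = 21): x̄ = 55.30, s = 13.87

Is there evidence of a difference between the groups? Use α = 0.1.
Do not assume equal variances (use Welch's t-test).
Welch's two-sample t-test:
H₀: μ₁ = μ₂
H₁: μ₁ ≠ μ₂
s₁²/n₁ = 15.60²/37 = 6.5773,  s₂²/n₂ = 13.87²/21 = 9.1608
SE = √(s₁²/n₁ + s₂²/n₂) = √(6.5773 + 9.1608) = 3.9671
df (Welch-Satterthwaite) = (s₁²/n₁ + s₂²/n₂)² / [(s₁²/n₁)²/(n₁-1) + (s₂²/n₂)²/(n₂-1)] ≈ 45.89
t = (x̄₁ - x̄₂) / SE = (57.73 - 55.30) / 3.9671 = 2.43 / 3.9671 = 0.613
p-value = 0.5432

Since p-value > α = 0.1, we fail to reject H₀.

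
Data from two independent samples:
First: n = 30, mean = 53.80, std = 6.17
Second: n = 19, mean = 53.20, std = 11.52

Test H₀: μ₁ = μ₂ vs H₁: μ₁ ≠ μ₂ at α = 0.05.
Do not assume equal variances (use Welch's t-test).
Welch's two-sample t-test:
H₀: μ₁ = μ₂
H₁: μ₁ ≠ μ₂
s₁²/n₁ = 6.17²/30 = 1.2690,  s₂²/n₂ = 11.52²/19 = 6.9848
SE = √(s₁²/n₁ + s₂²/n₂) = √(1.2690 + 6.9848) = 2.8729
df (Welch-Satterthwaite) = (s₁²/n₁ + s₂²/n₂)² / [(s₁²/n₁)²/(n₁-1) + (s₂²/n₂)²/(n₂-1)] ≈ 24.63
t = (x̄₁ - x̄₂) / SE = (53.80 - 53.20) / 2.8729 = 0.60 / 2.8729 = 0.209
p-value = 0.8363

Since p-value > α = 0.05, we fail to reject H₀.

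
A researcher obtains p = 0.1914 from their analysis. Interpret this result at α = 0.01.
Since p = 0.1914 > α = 0.01, fail to reject H₀.
There is insufficient evidence to reject the null hypothesis; the result is not statistically significant at the 0.01 level.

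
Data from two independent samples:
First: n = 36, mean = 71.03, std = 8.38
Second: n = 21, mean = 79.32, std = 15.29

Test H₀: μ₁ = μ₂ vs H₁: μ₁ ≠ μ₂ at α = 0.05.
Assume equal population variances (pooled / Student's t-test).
Student's two-sample t-test (equal variances):
H₀: μ₁ = μ₂
H₁: μ₁ ≠ μ₂
df = n₁ + n₂ - 2 = 55
Pooled variance s_p² = [(n₁-1)s₁² + (n₂-1)s₂²] / (n₁ + n₂ - 2) = [(35)(8.38²) + (20)(15.29²)] / 55 = 129.7007
SE = √(s_p²(1/n₁ + 1/n₂)) = √(129.7007 × (1/36 + 1/21)) = 3.1271
t = (x̄₁ - x̄₂) / SE = (71.03 - 79.32) / 3.1271 = -8.29 / 3.1271 = -2.651
p-value = 0.0105

Since p-value < α = 0.05, we reject H₀.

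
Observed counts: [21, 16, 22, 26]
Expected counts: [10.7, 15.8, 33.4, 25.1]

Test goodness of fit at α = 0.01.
Chi-square goodness of fit test:
H₀: observed counts match expected distribution
H₁: observed counts differ from expected distribution
df = k - 1 = 3
χ² = Σ(O - E)²/E
   = (21 - 10.7)²/10.7 + (16 - 15.8)²/15.8 + (22 - 33.4)²/33.4 + (26 - 25.1)²/25.1
   = 9.915 + 0.003 + 3.891 + 0.032
   = 13.84
p-value = 0.0031

Since p-value < α = 0.01, we reject H₀.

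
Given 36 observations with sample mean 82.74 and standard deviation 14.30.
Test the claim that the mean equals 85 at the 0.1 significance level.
One-sample t-test:
H₀: μ = 85
H₁: μ ≠ 85
df = n - 1 = 35
t = (x̄ - μ₀) / (s/√n) = (82.74 - 85) / (14.30/√36) = -0.948
p-value = 0.3495

Since p-value > α = 0.1, we fail to reject H₀.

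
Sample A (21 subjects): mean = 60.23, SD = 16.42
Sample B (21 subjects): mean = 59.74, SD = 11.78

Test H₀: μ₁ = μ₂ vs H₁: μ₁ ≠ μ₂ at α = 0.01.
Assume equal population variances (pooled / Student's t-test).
Student's two-sample t-test (equal variances):
H₀: μ₁ = μ₂
H₁: μ₁ ≠ μ₂
df = n₁ + n₂ - 2 = 40
Pooled variance s_p² = [(n₁-1)s₁² + (n₂-1)s₂²] / (n₁ + n₂ - 2) = [(20)(16.42²) + (20)(11.78²)] / 40 = 204.1924
SE = √(s_p²(1/n₁ + 1/n₂)) = √(204.1924 × (1/21 + 1/21)) = 4.4099
t = (x̄₁ - x̄₂) / SE = (60.23 - 59.74) / 4.4099 = 0.49 / 4.4099 = 0.111
p-value = 0.9121

Since p-value > α = 0.01, we fail to reject H₀.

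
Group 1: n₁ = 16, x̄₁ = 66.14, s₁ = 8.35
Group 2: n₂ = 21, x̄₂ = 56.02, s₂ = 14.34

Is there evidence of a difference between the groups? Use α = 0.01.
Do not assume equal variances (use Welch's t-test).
Welch's two-sample t-test:
H₀: μ₁ = μ₂
H₁: μ₁ ≠ μ₂
s₁²/n₁ = 8.35²/16 = 4.3577,  s₂²/n₂ = 14.34²/21 = 9.7922
SE = √(s₁²/n₁ + s₂²/n₂) = √(4.3577 + 9.7922) = 3.7616
df (Welch-Satterthwaite) = (s₁²/n₁ + s₂²/n₂)² / [(s₁²/n₁)²/(n₁-1) + (s₂²/n₂)²/(n₂-1)] ≈ 33.04
t = (x̄₁ - x̄₂) / SE = (66.14 - 56.02) / 3.7616 = 10.12 / 3.7616 = 2.690
p-value = 0.0111

Since p-value > α = 0.01, we fail to reject H₀.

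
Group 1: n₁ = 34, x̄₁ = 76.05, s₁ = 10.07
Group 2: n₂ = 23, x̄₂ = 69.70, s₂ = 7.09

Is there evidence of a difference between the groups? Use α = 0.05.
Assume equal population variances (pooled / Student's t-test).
Student's two-sample t-test (equal variances):
H₀: μ₁ = μ₂
H₁: μ₁ ≠ μ₂
df = n₁ + n₂ - 2 = 55
Pooled variance s_p² = [(n₁-1)s₁² + (n₂-1)s₂²] / (n₁ + n₂ - 2) = [(33)(10.07²) + (22)(7.09²)] / 55 = 80.9502
SE = √(s_p²(1/n₁ + 1/n₂)) = √(80.9502 × (1/34 + 1/23)) = 2.4291
t = (x̄₁ - x̄₂) / SE = (76.05 - 69.70) / 2.4291 = 6.35 / 2.4291 = 2.614
p-value = 0.0115

Since p-value < α = 0.05, we reject H₀.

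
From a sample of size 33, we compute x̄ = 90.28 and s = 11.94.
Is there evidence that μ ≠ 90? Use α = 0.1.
One-sample t-test:
H₀: μ = 90
H₁: μ ≠ 90
df = n - 1 = 32
t = (x̄ - μ₀) / (s/√n) = (90.28 - 90) / (11.94/√33) = 0.135
p-value = 0.8937

Since p-value > α = 0.1, we fail to reject H₀.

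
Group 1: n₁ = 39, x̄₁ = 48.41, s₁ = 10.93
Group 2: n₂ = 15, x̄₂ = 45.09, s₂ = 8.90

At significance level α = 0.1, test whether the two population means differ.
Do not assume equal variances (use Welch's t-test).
Welch's two-sample t-test:
H₀: μ₁ = μ₂
H₁: μ₁ ≠ μ₂
s₁²/n₁ = 10.93²/39 = 3.0632,  s₂²/n₂ = 8.90²/15 = 5.2807
SE = √(s₁²/n₁ + s₂²/n₂) = √(3.0632 + 5.2807) = 2.8886
df (Welch-Satterthwaite) = (s₁²/n₁ + s₂²/n₂)² / [(s₁²/n₁)²/(n₁-1) + (s₂²/n₂)²/(n₂-1)] ≈ 31.10
t = (x̄₁ - x̄₂) / SE = (48.41 - 45.09) / 2.8886 = 3.32 / 2.8886 = 1.149
p-value = 0.2592

Since p-value > α = 0.1, we fail to reject H₀.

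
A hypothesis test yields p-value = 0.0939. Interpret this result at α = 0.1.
Since p = 0.0939 < α = 0.1, reject H₀.
There is sufficient evidence to reject the null hypothesis; the result is statistically significant at the 0.1 level.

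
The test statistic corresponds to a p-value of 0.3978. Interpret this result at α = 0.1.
Since p = 0.3978 > α = 0.1, fail to reject H₀.
There is insufficient evidence to reject the null hypothesis; the result is not statistically significant at the 0.1 level.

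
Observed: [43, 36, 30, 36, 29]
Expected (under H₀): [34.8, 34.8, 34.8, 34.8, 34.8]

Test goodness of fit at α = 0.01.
Chi-square goodness of fit test:
H₀: observed counts match expected distribution
H₁: observed counts differ from expected distribution
df = k - 1 = 4
χ² = Σ(O - E)²/E
   = (43 - 34.8)²/34.8 + (36 - 34.8)²/34.8 + (30 - 34.8)²/34.8 + (36 - 34.8)²/34.8 + (29 - 34.8)²/34.8
   = 1.932 + 0.041 + 0.662 + 0.041 + 0.967
   = 3.64
p-value = 0.4564

Since p-value > α = 0.01, we fail to reject H₀.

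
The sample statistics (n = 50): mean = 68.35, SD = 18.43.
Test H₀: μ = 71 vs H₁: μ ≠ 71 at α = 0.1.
One-sample t-test:
H₀: μ = 71
H₁: μ ≠ 71
df = n - 1 = 49
t = (x̄ - μ₀) / (s/√n) = (68.35 - 71) / (18.43/√50) = -1.017
p-value = 0.3143

Since p-value > α = 0.1, we fail to reject H₀.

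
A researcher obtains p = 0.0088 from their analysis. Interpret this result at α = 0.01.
Since p = 0.0088 < α = 0.01, reject H₀.
There is sufficient evidence to reject the null hypothesis; the result is statistically significant at the 0.01 level.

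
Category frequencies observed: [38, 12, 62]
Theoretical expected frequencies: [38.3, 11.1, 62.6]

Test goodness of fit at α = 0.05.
Chi-square goodness of fit test:
H₀: observed counts match expected distribution
H₁: observed counts differ from expected distribution
df = k - 1 = 2
χ² = Σ(O - E)²/E
   = (38 - 38.3)²/38.3 + (12 - 11.1)²/11.1 + (62 - 62.6)²/62.6
   = 0.002 + 0.073 + 0.006
   = 0.08
p-value = 0.9603

Since p-value > α = 0.05, we fail to reject H₀.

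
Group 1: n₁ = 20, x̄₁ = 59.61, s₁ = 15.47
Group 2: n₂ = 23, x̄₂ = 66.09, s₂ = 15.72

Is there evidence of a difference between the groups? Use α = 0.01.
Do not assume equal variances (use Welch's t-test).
Welch's two-sample t-test:
H₀: μ₁ = μ₂
H₁: μ₁ ≠ μ₂
s₁²/n₁ = 15.47²/20 = 11.9660,  s₂²/n₂ = 15.72²/23 = 10.7443
SE = √(s₁²/n₁ + s₂²/n₂) = √(11.9660 + 10.7443) = 4.7655
df (Welch-Satterthwaite) = (s₁²/n₁ + s₂²/n₂)² / [(s₁²/n₁)²/(n₁-1) + (s₂²/n₂)²/(n₂-1)] ≈ 40.35
t = (x̄₁ - x̄₂) / SE = (59.61 - 66.09) / 4.7655 = -6.48 / 4.7655 = -1.360
p-value = 0.1815

Since p-value > α = 0.01, we fail to reject H₀.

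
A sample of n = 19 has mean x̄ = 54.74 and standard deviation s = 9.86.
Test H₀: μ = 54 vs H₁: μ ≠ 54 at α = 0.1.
One-sample t-test:
H₀: μ = 54
H₁: μ ≠ 54
df = n - 1 = 18
t = (x̄ - μ₀) / (s/√n) = (54.74 - 54) / (9.86/√19) = 0.327
p-value = 0.7473

Since p-value > α = 0.1, we fail to reject H₀.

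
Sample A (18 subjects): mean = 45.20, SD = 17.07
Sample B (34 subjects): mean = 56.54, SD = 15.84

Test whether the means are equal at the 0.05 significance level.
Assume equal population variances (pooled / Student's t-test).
Student's two-sample t-test (equal variances):
H₀: μ₁ = μ₂
H₁: μ₁ ≠ μ₂
df = n₁ + n₂ - 2 = 50
Pooled variance s_p² = [(n₁-1)s₁² + (n₂-1)s₂²] / (n₁ + n₂ - 2) = [(17)(17.07²) + (33)(15.84²)] / 50 = 264.6686
SE = √(s_p²(1/n₁ + 1/n₂)) = √(264.6686 × (1/18 + 1/34)) = 4.7422
t = (x̄₁ - x̄₂) / SE = (45.20 - 56.54) / 4.7422 = -11.34 / 4.7422 = -2.391
p-value = 0.0206

Since p-value < α = 0.05, we reject H₀.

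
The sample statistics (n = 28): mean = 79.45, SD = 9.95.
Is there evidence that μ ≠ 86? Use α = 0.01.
One-sample t-test:
H₀: μ = 86
H₁: μ ≠ 86
df = n - 1 = 27
t = (x̄ - μ₀) / (s/√n) = (79.45 - 86) / (9.95/√28) = -3.483
p-value = 0.0017

Since p-value < α = 0.01, we reject H₀.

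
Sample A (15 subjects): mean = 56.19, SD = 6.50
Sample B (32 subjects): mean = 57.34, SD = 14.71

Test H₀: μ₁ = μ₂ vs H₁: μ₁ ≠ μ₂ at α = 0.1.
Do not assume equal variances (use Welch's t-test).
Welch's two-sample t-test:
H₀: μ₁ = μ₂
H₁: μ₁ ≠ μ₂
s₁²/n₁ = 6.50²/15 = 2.8167,  s₂²/n₂ = 14.71²/32 = 6.7620
SE = √(s₁²/n₁ + s₂²/n₂) = √(2.8167 + 6.7620) = 3.0949
df (Welch-Satterthwaite) = (s₁²/n₁ + s₂²/n₂)² / [(s₁²/n₁)²/(n₁-1) + (s₂²/n₂)²/(n₂-1)] ≈ 44.94
t = (x̄₁ - x̄₂) / SE = (56.19 - 57.34) / 3.0949 = -1.15 / 3.0949 = -0.372
p-value = 0.7120

Since p-value > α = 0.1, we fail to reject H₀.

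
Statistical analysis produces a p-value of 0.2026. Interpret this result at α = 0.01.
Since p = 0.2026 > α = 0.01, fail to reject H₀.
There is insufficient evidence to reject the null hypothesis; the result is not statistically significant at the 0.01 level.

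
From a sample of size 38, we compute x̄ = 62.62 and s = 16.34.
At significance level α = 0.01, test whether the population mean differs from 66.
One-sample t-test:
H₀: μ = 66
H₁: μ ≠ 66
df = n - 1 = 37
t = (x̄ - μ₀) / (s/√n) = (62.62 - 66) / (16.34/√38) = -1.275
p-value = 0.2102

Since p-value > α = 0.01, we fail to reject H₀.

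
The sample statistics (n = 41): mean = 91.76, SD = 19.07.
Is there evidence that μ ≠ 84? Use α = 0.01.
One-sample t-test:
H₀: μ = 84
H₁: μ ≠ 84
df = n - 1 = 40
t = (x̄ - μ₀) / (s/√n) = (91.76 - 84) / (19.07/√41) = 2.606
p-value = 0.0128

Since p-value > α = 0.01, we fail to reject H₀.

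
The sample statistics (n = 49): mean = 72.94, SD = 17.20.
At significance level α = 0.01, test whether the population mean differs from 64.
One-sample t-test:
H₀: μ = 64
H₁: μ ≠ 64
df = n - 1 = 48
t = (x̄ - μ₀) / (s/√n) = (72.94 - 64) / (17.20/√49) = 3.638
p-value = 0.0007

Since p-value < α = 0.01, we reject H₀.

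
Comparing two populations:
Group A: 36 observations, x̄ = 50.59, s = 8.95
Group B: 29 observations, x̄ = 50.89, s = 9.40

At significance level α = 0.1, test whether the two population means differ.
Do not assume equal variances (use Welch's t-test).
Welch's two-sample t-test:
H₀: μ₁ = μ₂
H₁: μ₁ ≠ μ₂
s₁²/n₁ = 8.95²/36 = 2.2251,  s₂²/n₂ = 9.40²/29 = 3.0469
SE = √(s₁²/n₁ + s₂²/n₂) = √(2.2251 + 3.0469) = 2.2961
df (Welch-Satterthwaite) = (s₁²/n₁ + s₂²/n₂)² / [(s₁²/n₁)²/(n₁-1) + (s₂²/n₂)²/(n₂-1)] ≈ 58.76
t = (x̄₁ - x̄₂) / SE = (50.59 - 50.89) / 2.2961 = -0.30 / 2.2961 = -0.131
p-value = 0.8965

Since p-value > α = 0.1, we fail to reject H₀.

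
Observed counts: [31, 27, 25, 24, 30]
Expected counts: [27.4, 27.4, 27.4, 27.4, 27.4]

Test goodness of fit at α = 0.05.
Chi-square goodness of fit test:
H₀: observed counts match expected distribution
H₁: observed counts differ from expected distribution
df = k - 1 = 4
χ² = Σ(O - E)²/E
   = (31 - 27.4)²/27.4 + (27 - 27.4)²/27.4 + (25 - 27.4)²/27.4 + (24 - 27.4)²/27.4 + (30 - 27.4)²/27.4
   = 0.473 + 0.006 + 0.210 + 0.422 + 0.247
   = 1.36
p-value = 0.8515

Since p-value > α = 0.05, we fail to reject H₀.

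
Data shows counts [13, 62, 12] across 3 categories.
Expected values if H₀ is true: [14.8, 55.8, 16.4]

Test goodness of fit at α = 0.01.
Chi-square goodness of fit test:
H₀: observed counts match expected distribution
H₁: observed counts differ from expected distribution
df = k - 1 = 2
χ² = Σ(O - E)²/E
   = (13 - 14.8)²/14.8 + (62 - 55.8)²/55.8 + (12 - 16.4)²/16.4
   = 0.219 + 0.689 + 1.180
   = 2.09
p-value = 0.3520

Since p-value > α = 0.01, we fail to reject H₀.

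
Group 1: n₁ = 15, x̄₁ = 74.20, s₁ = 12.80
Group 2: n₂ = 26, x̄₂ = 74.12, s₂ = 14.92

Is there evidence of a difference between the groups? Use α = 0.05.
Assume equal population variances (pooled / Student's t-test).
Student's two-sample t-test (equal variances):
H₀: μ₁ = μ₂
H₁: μ₁ ≠ μ₂
df = n₁ + n₂ - 2 = 39
Pooled variance s_p² = [(n₁-1)s₁² + (n₂-1)s₂²] / (n₁ + n₂ - 2) = [(14)(12.80²) + (25)(14.92²)] / 39 = 201.5108
SE = √(s_p²(1/n₁ + 1/n₂)) = √(201.5108 × (1/15 + 1/26)) = 4.6027
t = (x̄₁ - x̄₂) / SE = (74.20 - 74.12) / 4.6027 = 0.08 / 4.6027 = 0.017
p-value = 0.9862

Since p-value > α = 0.05, we fail to reject H₀.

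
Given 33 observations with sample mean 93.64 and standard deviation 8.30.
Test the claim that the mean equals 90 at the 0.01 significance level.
One-sample t-test:
H₀: μ = 90
H₁: μ ≠ 90
df = n - 1 = 32
t = (x̄ - μ₀) / (s/√n) = (93.64 - 90) / (8.30/√33) = 2.519
p-value = 0.0169

Since p-value > α = 0.01, we fail to reject H₀.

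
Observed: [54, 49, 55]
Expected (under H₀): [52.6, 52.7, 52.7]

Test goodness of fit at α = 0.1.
Chi-square goodness of fit test:
H₀: observed counts match expected distribution
H₁: observed counts differ from expected distribution
df = k - 1 = 2
χ² = Σ(O - E)²/E
   = (54 - 52.6)²/52.6 + (49 - 52.7)²/52.7 + (55 - 52.7)²/52.7
   = 0.037 + 0.260 + 0.100
   = 0.40
p-value = 0.8198

Since p-value > α = 0.1, we fail to reject H₀.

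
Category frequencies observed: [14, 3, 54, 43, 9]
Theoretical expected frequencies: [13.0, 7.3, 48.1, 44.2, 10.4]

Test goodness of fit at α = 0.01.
Chi-square goodness of fit test:
H₀: observed counts match expected distribution
H₁: observed counts differ from expected distribution
df = k - 1 = 4
χ² = Σ(O - E)²/E
   = (14 - 13.0)²/13.0 + (3 - 7.3)²/7.3 + (54 - 48.1)²/48.1 + (43 - 44.2)²/44.2 + (9 - 10.4)²/10.4
   = 0.077 + 2.533 + 0.724 + 0.033 + 0.188
   = 3.55
p-value = 0.4696

Since p-value > α = 0.01, we fail to reject H₀.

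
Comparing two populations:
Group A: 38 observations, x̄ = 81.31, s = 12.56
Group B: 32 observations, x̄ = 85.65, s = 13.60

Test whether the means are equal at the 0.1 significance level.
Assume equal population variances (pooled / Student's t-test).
Student's two-sample t-test (equal variances):
H₀: μ₁ = μ₂
H₁: μ₁ ≠ μ₂
df = n₁ + n₂ - 2 = 68
Pooled variance s_p² = [(n₁-1)s₁² + (n₂-1)s₂²] / (n₁ + n₂ - 2) = [(37)(12.56²) + (31)(13.60²)] / 68 = 170.1565
SE = √(s_p²(1/n₁ + 1/n₂)) = √(170.1565 × (1/38 + 1/32)) = 3.1297
t = (x̄₁ - x̄₂) / SE = (81.31 - 85.65) / 3.1297 = -4.34 / 3.1297 = -1.387
p-value = 0.1701

Since p-value > α = 0.1, we fail to reject H₀.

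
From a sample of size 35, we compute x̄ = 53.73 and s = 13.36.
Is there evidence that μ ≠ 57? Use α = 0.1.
One-sample t-test:
H₀: μ = 57
H₁: μ ≠ 57
df = n - 1 = 34
t = (x̄ - μ₀) / (s/√n) = (53.73 - 57) / (13.36/√35) = -1.448
p-value = 0.1568

Since p-value > α = 0.1, we fail to reject H₀.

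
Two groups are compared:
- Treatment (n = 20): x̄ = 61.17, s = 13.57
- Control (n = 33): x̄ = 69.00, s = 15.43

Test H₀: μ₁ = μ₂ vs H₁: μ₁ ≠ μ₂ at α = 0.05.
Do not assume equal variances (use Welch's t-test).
Welch's two-sample t-test:
H₀: μ₁ = μ₂
H₁: μ₁ ≠ μ₂
s₁²/n₁ = 13.57²/20 = 9.2072,  s₂²/n₂ = 15.43²/33 = 7.2147
SE = √(s₁²/n₁ + s₂²/n₂) = √(9.2072 + 7.2147) = 4.0524
df (Welch-Satterthwaite) = (s₁²/n₁ + s₂²/n₂)² / [(s₁²/n₁)²/(n₁-1) + (s₂²/n₂)²/(n₂-1)] ≈ 44.29
t = (x̄₁ - x̄₂) / SE = (61.17 - 69.00) / 4.0524 = -7.83 / 4.0524 = -1.932
p-value = 0.0597

Since p-value > α = 0.05, we fail to reject H₀.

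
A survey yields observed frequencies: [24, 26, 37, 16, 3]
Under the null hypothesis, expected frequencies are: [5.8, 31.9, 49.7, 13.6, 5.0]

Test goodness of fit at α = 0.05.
Chi-square goodness of fit test:
H₀: observed counts match expected distribution
H₁: observed counts differ from expected distribution
df = k - 1 = 4
χ² = Σ(O - E)²/E
   = (24 - 5.8)²/5.8 + (26 - 31.9)²/31.9 + (37 - 49.7)²/49.7 + (16 - 13.6)²/13.6 + (3 - 5.0)²/5.0
   = 57.110 + 1.091 + 3.245 + 0.424 + 0.800
   = 62.67
p-value < 0.0001

Since p-value < α = 0.05, we reject H₀.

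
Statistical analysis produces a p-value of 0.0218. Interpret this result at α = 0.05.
Since p = 0.0218 < α = 0.05, reject H₀.
There is sufficient evidence to reject the null hypothesis; the result is statistically significant at the 0.05 level.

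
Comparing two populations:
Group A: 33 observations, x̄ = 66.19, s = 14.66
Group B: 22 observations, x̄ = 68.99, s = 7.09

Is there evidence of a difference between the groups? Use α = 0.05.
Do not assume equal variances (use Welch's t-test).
Welch's two-sample t-test:
H₀: μ₁ = μ₂
H₁: μ₁ ≠ μ₂
s₁²/n₁ = 14.66²/33 = 6.5126,  s₂²/n₂ = 7.09²/22 = 2.2849
SE = √(s₁²/n₁ + s₂²/n₂) = √(6.5126 + 2.2849) = 2.9661
df (Welch-Satterthwaite) = (s₁²/n₁ + s₂²/n₂)² / [(s₁²/n₁)²/(n₁-1) + (s₂²/n₂)²/(n₂-1)] ≈ 49.17
t = (x̄₁ - x̄₂) / SE = (66.19 - 68.99) / 2.9661 = -2.80 / 2.9661 = -0.944
p-value = 0.3498

Since p-value > α = 0.05, we fail to reject H₀.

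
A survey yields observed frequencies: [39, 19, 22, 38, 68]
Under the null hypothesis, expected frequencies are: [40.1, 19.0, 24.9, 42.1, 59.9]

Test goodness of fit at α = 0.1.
Chi-square goodness of fit test:
H₀: observed counts match expected distribution
H₁: observed counts differ from expected distribution
df = k - 1 = 4
χ² = Σ(O - E)²/E
   = (39 - 40.1)²/40.1 + (19 - 19.0)²/19.0 + (22 - 24.9)²/24.9 + (38 - 42.1)²/42.1 + (68 - 59.9)²/59.9
   = 0.030 + 0.000 + 0.338 + 0.399 + 1.095
   = 1.86
p-value = 0.7610

Since p-value > α = 0.1, we fail to reject H₀.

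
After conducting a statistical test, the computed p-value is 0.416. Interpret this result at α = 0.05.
Since p = 0.416 > α = 0.05, fail to reject H₀.
There is insufficient evidence to reject the null hypothesis; the result is not statistically significant at the 0.05 level.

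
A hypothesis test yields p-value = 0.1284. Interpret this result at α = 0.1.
Since p = 0.1284 > α = 0.1, fail to reject H₀.
There is insufficient evidence to reject the null hypothesis; the result is not statistically significant at the 0.1 level.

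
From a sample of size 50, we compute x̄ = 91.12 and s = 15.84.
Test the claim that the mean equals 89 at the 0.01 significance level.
One-sample t-test:
H₀: μ = 89
H₁: μ ≠ 89
df = n - 1 = 49
t = (x̄ - μ₀) / (s/√n) = (91.12 - 89) / (15.84/√50) = 0.946
p-value = 0.3486

Since p-value > α = 0.01, we fail to reject H₀.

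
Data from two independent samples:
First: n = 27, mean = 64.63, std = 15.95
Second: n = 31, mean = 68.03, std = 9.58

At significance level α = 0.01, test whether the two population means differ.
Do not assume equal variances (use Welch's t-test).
Welch's two-sample t-test:
H₀: μ₁ = μ₂
H₁: μ₁ ≠ μ₂
s₁²/n₁ = 15.95²/27 = 9.4223,  s₂²/n₂ = 9.58²/31 = 2.9605
SE = √(s₁²/n₁ + s₂²/n₂) = √(9.4223 + 2.9605) = 3.5189
df (Welch-Satterthwaite) = (s₁²/n₁ + s₂²/n₂)² / [(s₁²/n₁)²/(n₁-1) + (s₂²/n₂)²/(n₂-1)] ≈ 41.37
t = (x̄₁ - x̄₂) / SE = (64.63 - 68.03) / 3.5189 = -3.40 / 3.5189 = -0.966
p-value = 0.3396

Since p-value > α = 0.01, we fail to reject H₀.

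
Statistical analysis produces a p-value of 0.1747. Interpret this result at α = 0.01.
Since p = 0.1747 > α = 0.01, fail to reject H₀.
There is insufficient evidence to reject the null hypothesis; the result is not statistically significant at the 0.01 level.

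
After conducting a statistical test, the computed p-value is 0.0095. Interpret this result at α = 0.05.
Since p = 0.0095 < α = 0.05, reject H₀.
There is sufficient evidence to reject the null hypothesis; the result is statistically significant at the 0.05 level.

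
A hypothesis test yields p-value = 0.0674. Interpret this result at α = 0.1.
Since p = 0.0674 < α = 0.1, reject H₀.
There is sufficient evidence to reject the null hypothesis; the result is statistically significant at the 0.1 level.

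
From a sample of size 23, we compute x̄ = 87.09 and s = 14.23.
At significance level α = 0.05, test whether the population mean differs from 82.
One-sample t-test:
H₀: μ = 82
H₁: μ ≠ 82
df = n - 1 = 22
t = (x̄ - μ₀) / (s/√n) = (87.09 - 82) / (14.23/√23) = 1.715
p-value = 0.1003

Since p-value > α = 0.05, we fail to reject H₀.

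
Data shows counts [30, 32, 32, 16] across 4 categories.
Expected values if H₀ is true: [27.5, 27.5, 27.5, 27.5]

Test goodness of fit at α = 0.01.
Chi-square goodness of fit test:
H₀: observed counts match expected distribution
H₁: observed counts differ from expected distribution
df = k - 1 = 3
χ² = Σ(O - E)²/E
   = (30 - 27.5)²/27.5 + (32 - 27.5)²/27.5 + (32 - 27.5)²/27.5 + (16 - 27.5)²/27.5
   = 0.227 + 0.736 + 0.736 + 4.809
   = 6.51
p-value = 0.0893

Since p-value > α = 0.01, we fail to reject H₀.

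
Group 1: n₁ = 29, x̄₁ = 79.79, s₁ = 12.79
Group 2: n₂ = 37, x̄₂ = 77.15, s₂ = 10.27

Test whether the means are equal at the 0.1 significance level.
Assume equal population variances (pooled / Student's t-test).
Student's two-sample t-test (equal variances):
H₀: μ₁ = μ₂
H₁: μ₁ ≠ μ₂
df = n₁ + n₂ - 2 = 64
Pooled variance s_p² = [(n₁-1)s₁² + (n₂-1)s₂²] / (n₁ + n₂ - 2) = [(28)(12.79²) + (36)(10.27²)] / 64 = 130.8965
SE = √(s_p²(1/n₁ + 1/n₂)) = √(130.8965 × (1/29 + 1/37)) = 2.8375
t = (x̄₁ - x̄₂) / SE = (79.79 - 77.15) / 2.8375 = 2.64 / 2.8375 = 0.930
p-value = 0.3557

Since p-value > α = 0.1, we fail to reject H₀.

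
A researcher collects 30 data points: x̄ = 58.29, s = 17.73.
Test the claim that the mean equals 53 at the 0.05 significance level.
One-sample t-test:
H₀: μ = 53
H₁: μ ≠ 53
df = n - 1 = 29
t = (x̄ - μ₀) / (s/√n) = (58.29 - 53) / (17.73/√30) = 1.634
p-value = 0.1130

Since p-value > α = 0.05, we fail to reject H₀.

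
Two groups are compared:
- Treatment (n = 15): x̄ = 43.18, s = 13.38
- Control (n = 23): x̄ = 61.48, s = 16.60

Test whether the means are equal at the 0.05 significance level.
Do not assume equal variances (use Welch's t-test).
Welch's two-sample t-test:
H₀: μ₁ = μ₂
H₁: μ₁ ≠ μ₂
s₁²/n₁ = 13.38²/15 = 11.9350,  s₂²/n₂ = 16.60²/23 = 11.9809
SE = √(s₁²/n₁ + s₂²/n₂) = √(11.9350 + 11.9809) = 4.8904
df (Welch-Satterthwaite) = (s₁²/n₁ + s₂²/n₂)² / [(s₁²/n₁)²/(n₁-1) + (s₂²/n₂)²/(n₂-1)] ≈ 34.25
t = (x̄₁ - x̄₂) / SE = (43.18 - 61.48) / 4.8904 = -18.30 / 4.8904 = -3.742
p-value = 0.0007

Since p-value < α = 0.05, we reject H₀.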